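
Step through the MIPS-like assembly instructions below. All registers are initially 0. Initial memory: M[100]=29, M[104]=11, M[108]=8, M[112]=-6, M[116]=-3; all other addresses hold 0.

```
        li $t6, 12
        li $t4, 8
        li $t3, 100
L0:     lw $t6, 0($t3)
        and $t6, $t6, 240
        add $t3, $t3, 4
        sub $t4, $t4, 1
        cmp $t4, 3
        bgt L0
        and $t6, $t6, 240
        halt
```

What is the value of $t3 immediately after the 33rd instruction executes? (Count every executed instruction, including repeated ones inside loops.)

120

$t6=12
$t4=8
$t3=100
$t6=M[100]=29
$t6=29&240=16
$t3=100+4=104
$t4=8-1=7
cmp $t4, 3  (cmp 7,3)
bgt L0: taken
$t6=M[104]=11
$t6=11&240=0
$t3=104+4=108
$t4=7-1=6
cmp $t4, 3  (cmp 6,3)
bgt L0: taken
$t6=M[108]=8
$t6=8&240=0
$t3=108+4=112
$t4=6-1=5
cmp $t4, 3  (cmp 5,3)
bgt L0: taken
$t6=M[112]=-6
$t6=(-6)&240=240
$t3=112+4=116
$t4=5-1=4
cmp $t4, 3  (cmp 4,3)
bgt L0: taken
$t6=M[116]=-3
$t6=(-3)&240=240
$t3=116+4=120
$t4=4-1=3
cmp $t4, 3  (cmp 3,3)
bgt L0: not taken
After step 33: $t3 = 120.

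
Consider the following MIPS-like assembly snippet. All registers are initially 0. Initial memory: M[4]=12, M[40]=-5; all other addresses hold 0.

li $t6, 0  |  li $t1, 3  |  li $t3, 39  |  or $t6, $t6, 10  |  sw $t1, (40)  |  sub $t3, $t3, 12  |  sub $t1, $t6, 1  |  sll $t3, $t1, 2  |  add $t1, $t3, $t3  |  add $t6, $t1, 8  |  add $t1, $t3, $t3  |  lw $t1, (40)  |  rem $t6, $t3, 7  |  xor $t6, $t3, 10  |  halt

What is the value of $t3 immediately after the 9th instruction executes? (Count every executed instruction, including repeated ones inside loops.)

$t6=0
$t1=3
$t3=39
$t6=0|10=10
sw $t1, (40) → M[40]=3
$t3=39-12=27
$t1=10-1=9
$t3=9<<2=36
$t1=36+36=72
After step 9: $t3 = 36.

36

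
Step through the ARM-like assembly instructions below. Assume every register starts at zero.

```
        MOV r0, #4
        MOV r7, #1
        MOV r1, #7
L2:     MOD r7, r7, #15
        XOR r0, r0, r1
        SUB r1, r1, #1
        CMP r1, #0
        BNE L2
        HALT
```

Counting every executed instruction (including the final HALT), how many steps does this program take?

r0=4
r7=1
r1=7
r7=1%15=1
r0=4^7=3
r1=7-1=6
CMP r1, #0  (cmp 6,0)
BNE L2: taken
r7=1%15=1
r0=3^6=5
r1=6-1=5
CMP r1, #0  (cmp 5,0)
BNE L2: taken
r7=1%15=1
r0=5^5=0
r1=5-1=4
CMP r1, #0  (cmp 4,0)
BNE L2: taken
r7=1%15=1
r0=0^4=4
r1=4-1=3
CMP r1, #0  (cmp 3,0)
BNE L2: taken
r7=1%15=1
r0=4^3=7
r1=3-1=2
CMP r1, #0  (cmp 2,0)
BNE L2: taken
r7=1%15=1
r0=7^2=5
r1=2-1=1
CMP r1, #0  (cmp 1,0)
BNE L2: taken
r7=1%15=1
r0=5^1=4
r1=1-1=0
CMP r1, #0  (cmp 0,0)
BNE L2: not taken
halt.
Total executed instructions: 39.

39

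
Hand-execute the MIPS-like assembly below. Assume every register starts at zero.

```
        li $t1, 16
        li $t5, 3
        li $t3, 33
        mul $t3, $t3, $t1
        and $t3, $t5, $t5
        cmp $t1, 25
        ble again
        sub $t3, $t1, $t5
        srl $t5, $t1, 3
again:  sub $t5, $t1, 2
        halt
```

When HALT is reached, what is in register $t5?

li $t1, 16 → $t1=16
li $t5, 3 → $t5=3
li $t3, 33 → $t3=33
mul $t3, $t3, $t1 → $t3=33*16=528
and $t3, $t5, $t5 → $t3=3&3=3
cmp $t1, 25  (cmp 16,25)
ble again: taken
sub $t5, $t1, 2 → $t5=16-2=14
halt.

14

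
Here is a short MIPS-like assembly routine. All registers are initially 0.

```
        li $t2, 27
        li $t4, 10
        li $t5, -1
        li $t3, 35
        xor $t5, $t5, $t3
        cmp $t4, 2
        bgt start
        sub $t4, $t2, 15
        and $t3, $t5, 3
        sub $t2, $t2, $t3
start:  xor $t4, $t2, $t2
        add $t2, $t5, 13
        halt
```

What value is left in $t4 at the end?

$t2=27
$t4=10
$t5=-1
$t3=35
$t5=(-1)^35=-36
cmp $t4, 2  (cmp 10,2)
bgt start: taken
$t4=27^27=0
$t2=(-36)+13=-23
halt.

0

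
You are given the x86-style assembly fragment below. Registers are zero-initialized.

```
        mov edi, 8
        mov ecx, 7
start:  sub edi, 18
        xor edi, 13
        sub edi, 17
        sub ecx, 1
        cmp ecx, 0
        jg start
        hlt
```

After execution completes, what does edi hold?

-234

after mov edi, 8: edi=8
after mov ecx, 7: ecx=7
after sub edi, 18: edi=8-18=-10
after xor edi, 13: edi=(-10)^13=-5
after sub edi, 17: edi=(-5)-17=-22
after sub ecx, 1: ecx=7-1=6
cmp ecx, 0  (cmp 6,0)
jg start: taken
after sub edi, 18: edi=(-22)-18=-40
after xor edi, 13: edi=(-40)^13=-43
after sub edi, 17: edi=(-43)-17=-60
after sub ecx, 1: ecx=6-1=5
cmp ecx, 0  (cmp 5,0)
jg start: taken
after sub edi, 18: edi=(-60)-18=-78
after xor edi, 13: edi=(-78)^13=-65
after sub edi, 17: edi=(-65)-17=-82
after sub ecx, 1: ecx=5-1=4
cmp ecx, 0  (cmp 4,0)
jg start: taken
after sub edi, 18: edi=(-82)-18=-100
after xor edi, 13: edi=(-100)^13=-111
after sub edi, 17: edi=(-111)-17=-128
after sub ecx, 1: ecx=4-1=3
cmp ecx, 0  (cmp 3,0)
jg start: taken
after sub edi, 18: edi=(-128)-18=-146
after xor edi, 13: edi=(-146)^13=-157
after sub edi, 17: edi=(-157)-17=-174
after sub ecx, 1: ecx=3-1=2
cmp ecx, 0  (cmp 2,0)
jg start: taken
after sub edi, 18: edi=(-174)-18=-192
after xor edi, 13: edi=(-192)^13=-179
after sub edi, 17: edi=(-179)-17=-196
after sub ecx, 1: ecx=2-1=1
cmp ecx, 0  (cmp 1,0)
jg start: taken
after sub edi, 18: edi=(-196)-18=-214
after xor edi, 13: edi=(-214)^13=-217
after sub edi, 17: edi=(-217)-17=-234
after sub ecx, 1: ecx=1-1=0
cmp ecx, 0  (cmp 0,0)
jg start: not taken
halt.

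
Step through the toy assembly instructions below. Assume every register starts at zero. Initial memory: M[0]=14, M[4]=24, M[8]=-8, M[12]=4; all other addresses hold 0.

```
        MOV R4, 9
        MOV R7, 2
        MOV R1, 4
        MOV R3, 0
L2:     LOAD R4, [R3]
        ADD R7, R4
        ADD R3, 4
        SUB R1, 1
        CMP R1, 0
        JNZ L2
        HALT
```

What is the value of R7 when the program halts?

R4=9
R7=2
R1=4
R3=0
R4=M[0]=14
R7=2+14=16
R3=0+4=4
R1=4-1=3
CMP R1, 0  (cmp 3,0)
JNZ L2: taken
R4=M[4]=24
R7=16+24=40
R3=4+4=8
R1=3-1=2
CMP R1, 0  (cmp 2,0)
JNZ L2: taken
R4=M[8]=-8
R7=40+(-8)=32
R3=8+4=12
R1=2-1=1
CMP R1, 0  (cmp 1,0)
JNZ L2: taken
R4=M[12]=4
R7=32+4=36
R3=12+4=16
R1=1-1=0
CMP R1, 0  (cmp 0,0)
JNZ L2: not taken
halt.

36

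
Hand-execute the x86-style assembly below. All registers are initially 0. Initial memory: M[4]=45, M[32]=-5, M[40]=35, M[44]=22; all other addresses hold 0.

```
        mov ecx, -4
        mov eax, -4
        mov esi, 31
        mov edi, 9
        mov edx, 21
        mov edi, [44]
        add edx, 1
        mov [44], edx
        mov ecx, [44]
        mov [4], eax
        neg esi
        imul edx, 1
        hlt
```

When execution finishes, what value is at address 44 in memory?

22

mov ecx, -4 → ecx=-4
mov eax, -4 → eax=-4
mov esi, 31 → esi=31
mov edi, 9 → edi=9
mov edx, 21 → edx=21
mov edi, [44] → edi=M[44]=22
add edx, 1 → edx=21+1=22
mov [44], edx → M[44]=22
mov ecx, [44] → ecx=M[44]=22
mov [4], eax → M[4]=-4
neg esi → esi=-(31)=-31
imul edx, 1 → edx=22*1=22
halt.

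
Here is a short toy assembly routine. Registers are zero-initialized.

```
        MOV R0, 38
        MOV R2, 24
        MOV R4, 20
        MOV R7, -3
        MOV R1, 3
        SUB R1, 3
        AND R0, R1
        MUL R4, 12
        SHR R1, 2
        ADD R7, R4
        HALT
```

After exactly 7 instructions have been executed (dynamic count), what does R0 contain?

after MOV R0, 38: R0=38
after MOV R2, 24: R2=24
after MOV R4, 20: R4=20
after MOV R7, -3: R7=-3
after MOV R1, 3: R1=3
after SUB R1, 3: R1=3-3=0
after AND R0, R1: R0=38&0=0
After step 7: R0 = 0.

0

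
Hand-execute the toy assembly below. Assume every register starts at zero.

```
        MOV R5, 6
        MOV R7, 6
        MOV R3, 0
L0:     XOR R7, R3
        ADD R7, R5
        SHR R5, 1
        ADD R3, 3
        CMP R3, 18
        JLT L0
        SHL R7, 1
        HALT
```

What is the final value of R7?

62

R5=6
R7=6
R3=0
R7=6^0=6
R7=6+6=12
R5=6>>1=3
R3=0+3=3
CMP R3, 18  (cmp 3,18)
JLT L0: taken
R7=12^3=15
R7=15+3=18
R5=3>>1=1
R3=3+3=6
CMP R3, 18  (cmp 6,18)
JLT L0: taken
R7=18^6=20
R7=20+1=21
R5=1>>1=0
R3=6+3=9
CMP R3, 18  (cmp 9,18)
JLT L0: taken
R7=21^9=28
R7=28+0=28
R5=0>>1=0
R3=9+3=12
CMP R3, 18  (cmp 12,18)
JLT L0: taken
R7=28^12=16
R7=16+0=16
R5=0>>1=0
R3=12+3=15
CMP R3, 18  (cmp 15,18)
JLT L0: taken
R7=16^15=31
R7=31+0=31
R5=0>>1=0
R3=15+3=18
CMP R3, 18  (cmp 18,18)
JLT L0: not taken
R7=31<<1=62
halt.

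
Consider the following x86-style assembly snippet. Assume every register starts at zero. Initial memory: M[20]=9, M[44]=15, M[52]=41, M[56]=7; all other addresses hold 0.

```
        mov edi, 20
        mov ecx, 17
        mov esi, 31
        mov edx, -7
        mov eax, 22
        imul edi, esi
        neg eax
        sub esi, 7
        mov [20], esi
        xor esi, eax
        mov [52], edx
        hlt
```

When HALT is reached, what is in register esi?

mov edi, 20 → edi=20
mov ecx, 17 → ecx=17
mov esi, 31 → esi=31
mov edx, -7 → edx=-7
mov eax, 22 → eax=22
imul edi, esi → edi=20*31=620
neg eax → eax=-(22)=-22
sub esi, 7 → esi=31-7=24
mov [20], esi → M[20]=24
xor esi, eax → esi=24^(-22)=-14
mov [52], edx → M[52]=-7
halt.

-14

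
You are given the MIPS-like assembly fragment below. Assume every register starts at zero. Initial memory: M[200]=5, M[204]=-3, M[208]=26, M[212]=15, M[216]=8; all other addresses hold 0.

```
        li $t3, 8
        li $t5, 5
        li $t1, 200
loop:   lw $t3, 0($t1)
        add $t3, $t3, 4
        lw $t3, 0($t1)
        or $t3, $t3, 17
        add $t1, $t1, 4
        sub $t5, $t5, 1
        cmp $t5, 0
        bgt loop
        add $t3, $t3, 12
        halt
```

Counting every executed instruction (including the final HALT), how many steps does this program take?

45

after li $t3, 8: $t3=8
after li $t5, 5: $t5=5
after li $t1, 200: $t1=200
after lw $t3, 0($t1): $t3=M[200]=5
after add $t3, $t3, 4: $t3=5+4=9
after lw $t3, 0($t1): $t3=M[200]=5
after or $t3, $t3, 17: $t3=5|17=21
after add $t1, $t1, 4: $t1=200+4=204
after sub $t5, $t5, 1: $t5=5-1=4
cmp $t5, 0  (cmp 4,0)
bgt loop: taken
after lw $t3, 0($t1): $t3=M[204]=-3
after add $t3, $t3, 4: $t3=(-3)+4=1
after lw $t3, 0($t1): $t3=M[204]=-3
after or $t3, $t3, 17: $t3=(-3)|17=-3
after add $t1, $t1, 4: $t1=204+4=208
after sub $t5, $t5, 1: $t5=4-1=3
cmp $t5, 0  (cmp 3,0)
bgt loop: taken
after lw $t3, 0($t1): $t3=M[208]=26
after add $t3, $t3, 4: $t3=26+4=30
after lw $t3, 0($t1): $t3=M[208]=26
after or $t3, $t3, 17: $t3=26|17=27
after add $t1, $t1, 4: $t1=208+4=212
after sub $t5, $t5, 1: $t5=3-1=2
cmp $t5, 0  (cmp 2,0)
bgt loop: taken
after lw $t3, 0($t1): $t3=M[212]=15
after add $t3, $t3, 4: $t3=15+4=19
after lw $t3, 0($t1): $t3=M[212]=15
after or $t3, $t3, 17: $t3=15|17=31
after add $t1, $t1, 4: $t1=212+4=216
after sub $t5, $t5, 1: $t5=2-1=1
cmp $t5, 0  (cmp 1,0)
bgt loop: taken
after lw $t3, 0($t1): $t3=M[216]=8
after add $t3, $t3, 4: $t3=8+4=12
after lw $t3, 0($t1): $t3=M[216]=8
after or $t3, $t3, 17: $t3=8|17=25
after add $t1, $t1, 4: $t1=216+4=220
after sub $t5, $t5, 1: $t5=1-1=0
cmp $t5, 0  (cmp 0,0)
bgt loop: not taken
after add $t3, $t3, 12: $t3=25+12=37
halt.
Total executed instructions: 45.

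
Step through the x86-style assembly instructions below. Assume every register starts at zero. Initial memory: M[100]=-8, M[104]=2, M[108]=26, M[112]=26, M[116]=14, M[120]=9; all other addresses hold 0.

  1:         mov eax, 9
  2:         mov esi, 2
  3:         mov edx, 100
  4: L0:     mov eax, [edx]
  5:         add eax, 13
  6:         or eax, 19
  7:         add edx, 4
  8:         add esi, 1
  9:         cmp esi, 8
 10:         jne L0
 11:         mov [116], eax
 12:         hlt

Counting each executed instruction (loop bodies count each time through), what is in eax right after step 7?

23

mov eax, 9 → eax=9
mov esi, 2 → esi=2
mov edx, 100 → edx=100
mov eax, [edx] → eax=M[100]=-8
add eax, 13 → eax=(-8)+13=5
or eax, 19 → eax=5|19=23
add edx, 4 → edx=100+4=104
After step 7: eax = 23.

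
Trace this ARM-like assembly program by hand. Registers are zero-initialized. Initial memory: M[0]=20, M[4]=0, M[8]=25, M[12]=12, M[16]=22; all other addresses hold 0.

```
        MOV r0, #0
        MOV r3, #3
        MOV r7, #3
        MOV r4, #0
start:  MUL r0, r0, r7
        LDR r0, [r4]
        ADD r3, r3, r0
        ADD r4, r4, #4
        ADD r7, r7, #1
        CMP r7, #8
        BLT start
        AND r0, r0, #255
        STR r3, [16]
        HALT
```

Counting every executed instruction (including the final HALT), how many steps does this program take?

after MOV r0, #0: r0=0
after MOV r3, #3: r3=3
after MOV r7, #3: r7=3
after MOV r4, #0: r4=0
after MUL r0, r0, r7: r0=0*3=0
after LDR r0, [r4]: r0=M[0]=20
after ADD r3, r3, r0: r3=3+20=23
after ADD r4, r4, #4: r4=0+4=4
after ADD r7, r7, #1: r7=3+1=4
CMP r7, #8  (cmp 4,8)
BLT start: taken
after MUL r0, r0, r7: r0=20*4=80
after LDR r0, [r4]: r0=M[4]=0
after ADD r3, r3, r0: r3=23+0=23
after ADD r4, r4, #4: r4=4+4=8
after ADD r7, r7, #1: r7=4+1=5
CMP r7, #8  (cmp 5,8)
BLT start: taken
after MUL r0, r0, r7: r0=0*5=0
after LDR r0, [r4]: r0=M[8]=25
after ADD r3, r3, r0: r3=23+25=48
after ADD r4, r4, #4: r4=8+4=12
after ADD r7, r7, #1: r7=5+1=6
CMP r7, #8  (cmp 6,8)
BLT start: taken
after MUL r0, r0, r7: r0=25*6=150
after LDR r0, [r4]: r0=M[12]=12
after ADD r3, r3, r0: r3=48+12=60
after ADD r4, r4, #4: r4=12+4=16
after ADD r7, r7, #1: r7=6+1=7
CMP r7, #8  (cmp 7,8)
BLT start: taken
after MUL r0, r0, r7: r0=12*7=84
after LDR r0, [r4]: r0=M[16]=22
after ADD r3, r3, r0: r3=60+22=82
after ADD r4, r4, #4: r4=16+4=20
after ADD r7, r7, #1: r7=7+1=8
CMP r7, #8  (cmp 8,8)
BLT start: not taken
after AND r0, r0, #255: r0=22&255=22
STR r3, [16] → M[16]=82
halt.
Total executed instructions: 42.

42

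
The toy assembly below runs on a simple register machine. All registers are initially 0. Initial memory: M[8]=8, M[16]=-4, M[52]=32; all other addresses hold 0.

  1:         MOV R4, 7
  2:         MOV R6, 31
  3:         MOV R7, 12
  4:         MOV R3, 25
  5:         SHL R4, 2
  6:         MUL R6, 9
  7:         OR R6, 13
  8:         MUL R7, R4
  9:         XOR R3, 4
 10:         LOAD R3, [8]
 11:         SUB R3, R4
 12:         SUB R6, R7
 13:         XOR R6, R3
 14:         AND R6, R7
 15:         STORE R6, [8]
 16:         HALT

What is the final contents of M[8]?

0

MOV R4, 7 → R4=7
MOV R6, 31 → R6=31
MOV R7, 12 → R7=12
MOV R3, 25 → R3=25
SHL R4, 2 → R4=7<<2=28
MUL R6, 9 → R6=31*9=279
OR R6, 13 → R6=279|13=287
MUL R7, R4 → R7=12*28=336
XOR R3, 4 → R3=25^4=29
LOAD R3, [8] → R3=M[8]=8
SUB R3, R4 → R3=8-28=-20
SUB R6, R7 → R6=287-336=-49
XOR R6, R3 → R6=(-49)^(-20)=35
AND R6, R7 → R6=35&336=0
STORE R6, [8] → M[8]=0
halt.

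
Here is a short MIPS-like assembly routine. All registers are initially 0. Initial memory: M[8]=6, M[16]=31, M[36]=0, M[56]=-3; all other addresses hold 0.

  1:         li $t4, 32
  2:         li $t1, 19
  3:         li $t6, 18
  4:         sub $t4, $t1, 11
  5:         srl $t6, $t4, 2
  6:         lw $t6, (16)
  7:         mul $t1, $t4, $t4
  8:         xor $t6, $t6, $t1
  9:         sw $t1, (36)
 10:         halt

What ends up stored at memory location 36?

$t4=32
$t1=19
$t6=18
$t4=19-11=8
$t6=8>>2=2
$t6=M[16]=31
$t1=8*8=64
$t6=31^64=95
sw $t1, (36) → M[36]=64
halt.

64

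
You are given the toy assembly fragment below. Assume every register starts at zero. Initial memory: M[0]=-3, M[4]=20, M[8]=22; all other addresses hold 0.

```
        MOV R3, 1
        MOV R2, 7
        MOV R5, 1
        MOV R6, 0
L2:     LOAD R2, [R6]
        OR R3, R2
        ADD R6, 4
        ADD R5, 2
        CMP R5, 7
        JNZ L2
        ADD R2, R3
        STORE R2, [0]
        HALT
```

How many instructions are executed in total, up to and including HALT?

25

R3=1
R2=7
R5=1
R6=0
R2=M[0]=-3
R3=1|(-3)=-3
R6=0+4=4
R5=1+2=3
CMP R5, 7  (cmp 3,7)
JNZ L2: taken
R2=M[4]=20
R3=(-3)|20=-3
R6=4+4=8
R5=3+2=5
CMP R5, 7  (cmp 5,7)
JNZ L2: taken
R2=M[8]=22
R3=(-3)|22=-1
R6=8+4=12
R5=5+2=7
CMP R5, 7  (cmp 7,7)
JNZ L2: not taken
R2=22+(-1)=21
STORE R2, [0] → M[0]=21
halt.
Total executed instructions: 25.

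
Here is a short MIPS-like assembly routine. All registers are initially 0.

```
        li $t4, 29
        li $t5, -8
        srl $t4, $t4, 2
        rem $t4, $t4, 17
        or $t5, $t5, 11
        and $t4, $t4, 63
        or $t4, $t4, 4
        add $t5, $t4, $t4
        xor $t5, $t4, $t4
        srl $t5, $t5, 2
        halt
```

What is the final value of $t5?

$t4=29
$t5=-8
$t4=29>>2=7
$t4=7%17=7
$t5=(-8)|11=-5
$t4=7&63=7
$t4=7|4=7
$t5=7+7=14
$t5=7^7=0
$t5=0>>2=0
halt.

0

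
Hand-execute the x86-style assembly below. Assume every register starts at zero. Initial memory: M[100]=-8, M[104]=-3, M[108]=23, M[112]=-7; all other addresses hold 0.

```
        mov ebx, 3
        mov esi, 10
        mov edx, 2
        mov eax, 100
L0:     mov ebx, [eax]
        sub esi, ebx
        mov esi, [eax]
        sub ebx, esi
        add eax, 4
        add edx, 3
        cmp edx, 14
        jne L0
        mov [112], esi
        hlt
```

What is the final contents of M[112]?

ebx=3
esi=10
edx=2
eax=100
ebx=M[100]=-8
esi=10-(-8)=18
esi=M[100]=-8
ebx=(-8)-(-8)=0
eax=100+4=104
edx=2+3=5
cmp edx, 14  (cmp 5,14)
jne L0: taken
ebx=M[104]=-3
esi=(-8)-(-3)=-5
esi=M[104]=-3
ebx=(-3)-(-3)=0
eax=104+4=108
edx=5+3=8
cmp edx, 14  (cmp 8,14)
jne L0: taken
ebx=M[108]=23
esi=(-3)-23=-26
esi=M[108]=23
ebx=23-23=0
eax=108+4=112
edx=8+3=11
cmp edx, 14  (cmp 11,14)
jne L0: taken
ebx=M[112]=-7
esi=23-(-7)=30
esi=M[112]=-7
ebx=(-7)-(-7)=0
eax=112+4=116
edx=11+3=14
cmp edx, 14  (cmp 14,14)
jne L0: not taken
mov [112], esi → M[112]=-7
halt.

-7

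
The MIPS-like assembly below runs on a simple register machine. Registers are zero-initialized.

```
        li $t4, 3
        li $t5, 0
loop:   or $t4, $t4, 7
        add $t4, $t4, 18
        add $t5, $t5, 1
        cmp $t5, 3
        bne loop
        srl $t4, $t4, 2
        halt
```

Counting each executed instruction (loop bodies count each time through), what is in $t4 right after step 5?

25

after li $t4, 3: $t4=3
after li $t5, 0: $t5=0
after or $t4, $t4, 7: $t4=3|7=7
after add $t4, $t4, 18: $t4=7+18=25
after add $t5, $t5, 1: $t5=0+1=1
After step 5: $t4 = 25.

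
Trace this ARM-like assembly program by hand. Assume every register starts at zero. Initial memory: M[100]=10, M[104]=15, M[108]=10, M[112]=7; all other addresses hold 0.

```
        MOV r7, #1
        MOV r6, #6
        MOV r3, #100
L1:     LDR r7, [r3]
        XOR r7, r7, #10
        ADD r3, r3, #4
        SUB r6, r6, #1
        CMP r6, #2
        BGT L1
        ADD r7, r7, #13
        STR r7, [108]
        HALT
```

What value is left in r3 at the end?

r7=1
r6=6
r3=100
r7=M[100]=10
r7=10^10=0
r3=100+4=104
r6=6-1=5
CMP r6, #2  (cmp 5,2)
BGT L1: taken
r7=M[104]=15
r7=15^10=5
r3=104+4=108
r6=5-1=4
CMP r6, #2  (cmp 4,2)
BGT L1: taken
r7=M[108]=10
r7=10^10=0
r3=108+4=112
r6=4-1=3
CMP r6, #2  (cmp 3,2)
BGT L1: taken
r7=M[112]=7
r7=7^10=13
r3=112+4=116
r6=3-1=2
CMP r6, #2  (cmp 2,2)
BGT L1: not taken
r7=13+13=26
STR r7, [108] → M[108]=26
halt.

116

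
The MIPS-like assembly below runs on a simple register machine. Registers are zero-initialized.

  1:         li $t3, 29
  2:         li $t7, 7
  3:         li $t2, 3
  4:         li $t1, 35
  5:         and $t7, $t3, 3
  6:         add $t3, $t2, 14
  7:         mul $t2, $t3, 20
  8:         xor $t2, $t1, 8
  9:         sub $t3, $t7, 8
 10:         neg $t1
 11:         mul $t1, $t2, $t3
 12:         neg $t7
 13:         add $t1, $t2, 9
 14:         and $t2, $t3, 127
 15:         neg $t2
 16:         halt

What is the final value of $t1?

52

li $t3, 29 → $t3=29
li $t7, 7 → $t7=7
li $t2, 3 → $t2=3
li $t1, 35 → $t1=35
and $t7, $t3, 3 → $t7=29&3=1
add $t3, $t2, 14 → $t3=3+14=17
mul $t2, $t3, 20 → $t2=17*20=340
xor $t2, $t1, 8 → $t2=35^8=43
sub $t3, $t7, 8 → $t3=1-8=-7
neg $t1 → $t1=-(35)=-35
mul $t1, $t2, $t3 → $t1=43*(-7)=-301
neg $t7 → $t7=-(1)=-1
add $t1, $t2, 9 → $t1=43+9=52
and $t2, $t3, 127 → $t2=(-7)&127=121
neg $t2 → $t2=-(121)=-121
halt.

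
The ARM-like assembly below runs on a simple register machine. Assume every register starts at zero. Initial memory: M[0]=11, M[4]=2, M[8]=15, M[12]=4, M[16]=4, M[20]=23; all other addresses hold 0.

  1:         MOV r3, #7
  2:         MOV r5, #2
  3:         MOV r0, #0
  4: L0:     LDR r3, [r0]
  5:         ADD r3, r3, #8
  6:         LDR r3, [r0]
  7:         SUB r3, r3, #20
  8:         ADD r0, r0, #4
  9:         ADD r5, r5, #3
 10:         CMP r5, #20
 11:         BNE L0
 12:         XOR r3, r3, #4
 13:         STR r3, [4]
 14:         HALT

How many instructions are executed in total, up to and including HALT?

r3=7
r5=2
r0=0
r3=M[0]=11
r3=11+8=19
r3=M[0]=11
r3=11-20=-9
r0=0+4=4
r5=2+3=5
CMP r5, #20  (cmp 5,20)
BNE L0: taken
r3=M[4]=2
r3=2+8=10
r3=M[4]=2
r3=2-20=-18
r0=4+4=8
r5=5+3=8
CMP r5, #20  (cmp 8,20)
BNE L0: taken
r3=M[8]=15
r3=15+8=23
r3=M[8]=15
r3=15-20=-5
r0=8+4=12
r5=8+3=11
CMP r5, #20  (cmp 11,20)
BNE L0: taken
r3=M[12]=4
r3=4+8=12
r3=M[12]=4
r3=4-20=-16
r0=12+4=16
r5=11+3=14
CMP r5, #20  (cmp 14,20)
BNE L0: taken
r3=M[16]=4
r3=4+8=12
r3=M[16]=4
r3=4-20=-16
r0=16+4=20
r5=14+3=17
CMP r5, #20  (cmp 17,20)
BNE L0: taken
r3=M[20]=23
r3=23+8=31
r3=M[20]=23
r3=23-20=3
r0=20+4=24
r5=17+3=20
CMP r5, #20  (cmp 20,20)
BNE L0: not taken
r3=3^4=7
STR r3, [4] → M[4]=7
halt.
Total executed instructions: 54.

54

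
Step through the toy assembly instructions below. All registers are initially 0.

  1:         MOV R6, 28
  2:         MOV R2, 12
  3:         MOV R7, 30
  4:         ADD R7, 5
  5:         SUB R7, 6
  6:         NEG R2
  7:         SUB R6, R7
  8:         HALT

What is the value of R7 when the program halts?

29

R6=28
R2=12
R7=30
R7=30+5=35
R7=35-6=29
R2=-(12)=-12
R6=28-29=-1
halt.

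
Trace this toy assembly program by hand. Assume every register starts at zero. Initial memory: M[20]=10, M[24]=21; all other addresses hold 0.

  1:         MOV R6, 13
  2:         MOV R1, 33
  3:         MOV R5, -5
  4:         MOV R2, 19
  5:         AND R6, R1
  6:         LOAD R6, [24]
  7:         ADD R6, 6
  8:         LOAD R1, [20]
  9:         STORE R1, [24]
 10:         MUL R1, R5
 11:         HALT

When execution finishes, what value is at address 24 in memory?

after MOV R6, 13: R6=13
after MOV R1, 33: R1=33
after MOV R5, -5: R5=-5
after MOV R2, 19: R2=19
after AND R6, R1: R6=13&33=1
after LOAD R6, [24]: R6=M[24]=21
after ADD R6, 6: R6=21+6=27
after LOAD R1, [20]: R1=M[20]=10
STORE R1, [24] → M[24]=10
after MUL R1, R5: R1=10*(-5)=-50
halt.

10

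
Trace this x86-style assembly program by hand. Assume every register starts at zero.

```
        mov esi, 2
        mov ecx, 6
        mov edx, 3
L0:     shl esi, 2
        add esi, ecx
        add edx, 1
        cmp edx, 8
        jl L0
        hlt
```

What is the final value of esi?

4094

after mov esi, 2: esi=2
after mov ecx, 6: ecx=6
after mov edx, 3: edx=3
after shl esi, 2: esi=2<<2=8
after add esi, ecx: esi=8+6=14
after add edx, 1: edx=3+1=4
cmp edx, 8  (cmp 4,8)
jl L0: taken
after shl esi, 2: esi=14<<2=56
after add esi, ecx: esi=56+6=62
after add edx, 1: edx=4+1=5
cmp edx, 8  (cmp 5,8)
jl L0: taken
after shl esi, 2: esi=62<<2=248
after add esi, ecx: esi=248+6=254
after add edx, 1: edx=5+1=6
cmp edx, 8  (cmp 6,8)
jl L0: taken
after shl esi, 2: esi=254<<2=1016
after add esi, ecx: esi=1016+6=1022
after add edx, 1: edx=6+1=7
cmp edx, 8  (cmp 7,8)
jl L0: taken
after shl esi, 2: esi=1022<<2=4088
after add esi, ecx: esi=4088+6=4094
after add edx, 1: edx=7+1=8
cmp edx, 8  (cmp 8,8)
jl L0: not taken
halt.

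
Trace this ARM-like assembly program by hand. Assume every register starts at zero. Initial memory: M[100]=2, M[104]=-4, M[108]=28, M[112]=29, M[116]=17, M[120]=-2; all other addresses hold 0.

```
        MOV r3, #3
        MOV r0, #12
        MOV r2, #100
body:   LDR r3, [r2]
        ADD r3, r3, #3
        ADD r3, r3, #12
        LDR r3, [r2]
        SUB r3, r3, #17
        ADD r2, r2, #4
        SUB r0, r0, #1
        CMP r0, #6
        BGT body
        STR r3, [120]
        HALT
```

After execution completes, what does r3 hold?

after MOV r3, #3: r3=3
after MOV r0, #12: r0=12
after MOV r2, #100: r2=100
after LDR r3, [r2]: r3=M[100]=2
after ADD r3, r3, #3: r3=2+3=5
after ADD r3, r3, #12: r3=5+12=17
after LDR r3, [r2]: r3=M[100]=2
after SUB r3, r3, #17: r3=2-17=-15
after ADD r2, r2, #4: r2=100+4=104
after SUB r0, r0, #1: r0=12-1=11
CMP r0, #6  (cmp 11,6)
BGT body: taken
after LDR r3, [r2]: r3=M[104]=-4
after ADD r3, r3, #3: r3=(-4)+3=-1
after ADD r3, r3, #12: r3=(-1)+12=11
after LDR r3, [r2]: r3=M[104]=-4
after SUB r3, r3, #17: r3=(-4)-17=-21
after ADD r2, r2, #4: r2=104+4=108
after SUB r0, r0, #1: r0=11-1=10
CMP r0, #6  (cmp 10,6)
BGT body: taken
after LDR r3, [r2]: r3=M[108]=28
after ADD r3, r3, #3: r3=28+3=31
after ADD r3, r3, #12: r3=31+12=43
after LDR r3, [r2]: r3=M[108]=28
after SUB r3, r3, #17: r3=28-17=11
after ADD r2, r2, #4: r2=108+4=112
after SUB r0, r0, #1: r0=10-1=9
CMP r0, #6  (cmp 9,6)
BGT body: taken
after LDR r3, [r2]: r3=M[112]=29
after ADD r3, r3, #3: r3=29+3=32
after ADD r3, r3, #12: r3=32+12=44
after LDR r3, [r2]: r3=M[112]=29
after SUB r3, r3, #17: r3=29-17=12
after ADD r2, r2, #4: r2=112+4=116
after SUB r0, r0, #1: r0=9-1=8
CMP r0, #6  (cmp 8,6)
BGT body: taken
after LDR r3, [r2]: r3=M[116]=17
after ADD r3, r3, #3: r3=17+3=20
after ADD r3, r3, #12: r3=20+12=32
after LDR r3, [r2]: r3=M[116]=17
after SUB r3, r3, #17: r3=17-17=0
after ADD r2, r2, #4: r2=116+4=120
after SUB r0, r0, #1: r0=8-1=7
CMP r0, #6  (cmp 7,6)
BGT body: taken
after LDR r3, [r2]: r3=M[120]=-2
after ADD r3, r3, #3: r3=(-2)+3=1
after ADD r3, r3, #12: r3=1+12=13
after LDR r3, [r2]: r3=M[120]=-2
after SUB r3, r3, #17: r3=(-2)-17=-19
after ADD r2, r2, #4: r2=120+4=124
after SUB r0, r0, #1: r0=7-1=6
CMP r0, #6  (cmp 6,6)
BGT body: not taken
STR r3, [120] → M[120]=-19
halt.

-19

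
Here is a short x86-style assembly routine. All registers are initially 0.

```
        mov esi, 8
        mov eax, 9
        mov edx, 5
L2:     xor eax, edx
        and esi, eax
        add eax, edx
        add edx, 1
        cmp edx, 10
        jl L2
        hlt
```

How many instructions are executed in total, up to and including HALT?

34

after mov esi, 8: esi=8
after mov eax, 9: eax=9
after mov edx, 5: edx=5
after xor eax, edx: eax=9^5=12
after and esi, eax: esi=8&12=8
after add eax, edx: eax=12+5=17
after add edx, 1: edx=5+1=6
cmp edx, 10  (cmp 6,10)
jl L2: taken
after xor eax, edx: eax=17^6=23
after and esi, eax: esi=8&23=0
after add eax, edx: eax=23+6=29
after add edx, 1: edx=6+1=7
cmp edx, 10  (cmp 7,10)
jl L2: taken
after xor eax, edx: eax=29^7=26
after and esi, eax: esi=0&26=0
after add eax, edx: eax=26+7=33
after add edx, 1: edx=7+1=8
cmp edx, 10  (cmp 8,10)
jl L2: taken
after xor eax, edx: eax=33^8=41
after and esi, eax: esi=0&41=0
after add eax, edx: eax=41+8=49
after add edx, 1: edx=8+1=9
cmp edx, 10  (cmp 9,10)
jl L2: taken
after xor eax, edx: eax=49^9=56
after and esi, eax: esi=0&56=0
after add eax, edx: eax=56+9=65
after add edx, 1: edx=9+1=10
cmp edx, 10  (cmp 10,10)
jl L2: not taken
halt.
Total executed instructions: 34.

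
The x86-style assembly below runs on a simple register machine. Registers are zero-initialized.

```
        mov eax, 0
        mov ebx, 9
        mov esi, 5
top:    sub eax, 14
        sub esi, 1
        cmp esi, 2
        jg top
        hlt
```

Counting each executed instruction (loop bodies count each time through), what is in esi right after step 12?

after mov eax, 0: eax=0
after mov ebx, 9: ebx=9
after mov esi, 5: esi=5
after sub eax, 14: eax=0-14=-14
after sub esi, 1: esi=5-1=4
cmp esi, 2  (cmp 4,2)
jg top: taken
after sub eax, 14: eax=(-14)-14=-28
after sub esi, 1: esi=4-1=3
cmp esi, 2  (cmp 3,2)
jg top: taken
after sub eax, 14: eax=(-28)-14=-42
After step 12: esi = 3.

3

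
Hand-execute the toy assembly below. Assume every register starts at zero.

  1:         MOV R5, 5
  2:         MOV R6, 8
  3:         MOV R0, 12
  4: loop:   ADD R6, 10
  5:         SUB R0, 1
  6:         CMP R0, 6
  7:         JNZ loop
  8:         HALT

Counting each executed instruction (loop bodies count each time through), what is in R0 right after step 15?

MOV R5, 5 → R5=5
MOV R6, 8 → R6=8
MOV R0, 12 → R0=12
ADD R6, 10 → R6=8+10=18
SUB R0, 1 → R0=12-1=11
CMP R0, 6  (cmp 11,6)
JNZ loop: taken
ADD R6, 10 → R6=18+10=28
SUB R0, 1 → R0=11-1=10
CMP R0, 6  (cmp 10,6)
JNZ loop: taken
ADD R6, 10 → R6=28+10=38
SUB R0, 1 → R0=10-1=9
CMP R0, 6  (cmp 9,6)
JNZ loop: taken
After step 15: R0 = 9.

9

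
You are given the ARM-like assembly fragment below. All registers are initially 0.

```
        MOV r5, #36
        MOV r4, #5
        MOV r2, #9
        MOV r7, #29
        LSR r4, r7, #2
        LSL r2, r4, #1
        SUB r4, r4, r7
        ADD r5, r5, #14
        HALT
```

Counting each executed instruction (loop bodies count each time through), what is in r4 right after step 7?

MOV r5, #36 → r5=36
MOV r4, #5 → r4=5
MOV r2, #9 → r2=9
MOV r7, #29 → r7=29
LSR r4, r7, #2 → r4=29>>2=7
LSL r2, r4, #1 → r2=7<<1=14
SUB r4, r4, r7 → r4=7-29=-22
After step 7: r4 = -22.

-22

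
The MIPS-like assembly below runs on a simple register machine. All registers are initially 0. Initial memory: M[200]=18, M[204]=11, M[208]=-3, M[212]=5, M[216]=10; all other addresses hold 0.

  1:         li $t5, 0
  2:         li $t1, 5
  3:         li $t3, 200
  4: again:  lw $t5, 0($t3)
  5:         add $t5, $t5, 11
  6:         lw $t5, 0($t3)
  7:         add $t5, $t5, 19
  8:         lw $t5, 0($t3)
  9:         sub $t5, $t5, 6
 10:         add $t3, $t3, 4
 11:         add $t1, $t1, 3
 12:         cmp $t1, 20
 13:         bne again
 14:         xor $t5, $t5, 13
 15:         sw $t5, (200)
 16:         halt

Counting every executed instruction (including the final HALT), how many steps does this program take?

56

after li $t5, 0: $t5=0
after li $t1, 5: $t1=5
after li $t3, 200: $t3=200
after lw $t5, 0($t3): $t5=M[200]=18
after add $t5, $t5, 11: $t5=18+11=29
after lw $t5, 0($t3): $t5=M[200]=18
after add $t5, $t5, 19: $t5=18+19=37
after lw $t5, 0($t3): $t5=M[200]=18
after sub $t5, $t5, 6: $t5=18-6=12
after add $t3, $t3, 4: $t3=200+4=204
after add $t1, $t1, 3: $t1=5+3=8
cmp $t1, 20  (cmp 8,20)
bne again: taken
after lw $t5, 0($t3): $t5=M[204]=11
after add $t5, $t5, 11: $t5=11+11=22
after lw $t5, 0($t3): $t5=M[204]=11
after add $t5, $t5, 19: $t5=11+19=30
after lw $t5, 0($t3): $t5=M[204]=11
after sub $t5, $t5, 6: $t5=11-6=5
after add $t3, $t3, 4: $t3=204+4=208
after add $t1, $t1, 3: $t1=8+3=11
cmp $t1, 20  (cmp 11,20)
bne again: taken
after lw $t5, 0($t3): $t5=M[208]=-3
after add $t5, $t5, 11: $t5=(-3)+11=8
after lw $t5, 0($t3): $t5=M[208]=-3
after add $t5, $t5, 19: $t5=(-3)+19=16
after lw $t5, 0($t3): $t5=M[208]=-3
after sub $t5, $t5, 6: $t5=(-3)-6=-9
after add $t3, $t3, 4: $t3=208+4=212
after add $t1, $t1, 3: $t1=11+3=14
cmp $t1, 20  (cmp 14,20)
bne again: taken
after lw $t5, 0($t3): $t5=M[212]=5
after add $t5, $t5, 11: $t5=5+11=16
after lw $t5, 0($t3): $t5=M[212]=5
after add $t5, $t5, 19: $t5=5+19=24
after lw $t5, 0($t3): $t5=M[212]=5
after sub $t5, $t5, 6: $t5=5-6=-1
after add $t3, $t3, 4: $t3=212+4=216
after add $t1, $t1, 3: $t1=14+3=17
cmp $t1, 20  (cmp 17,20)
bne again: taken
after lw $t5, 0($t3): $t5=M[216]=10
after add $t5, $t5, 11: $t5=10+11=21
after lw $t5, 0($t3): $t5=M[216]=10
after add $t5, $t5, 19: $t5=10+19=29
after lw $t5, 0($t3): $t5=M[216]=10
after sub $t5, $t5, 6: $t5=10-6=4
after add $t3, $t3, 4: $t3=216+4=220
after add $t1, $t1, 3: $t1=17+3=20
cmp $t1, 20  (cmp 20,20)
bne again: not taken
after xor $t5, $t5, 13: $t5=4^13=9
sw $t5, (200) → M[200]=9
halt.
Total executed instructions: 56.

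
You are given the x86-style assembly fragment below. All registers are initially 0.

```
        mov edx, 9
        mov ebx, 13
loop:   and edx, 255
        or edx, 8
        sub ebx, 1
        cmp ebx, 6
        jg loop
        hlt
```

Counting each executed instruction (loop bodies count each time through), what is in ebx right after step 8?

12

edx=9
ebx=13
edx=9&255=9
edx=9|8=9
ebx=13-1=12
cmp ebx, 6  (cmp 12,6)
jg loop: taken
edx=9&255=9
After step 8: ebx = 12.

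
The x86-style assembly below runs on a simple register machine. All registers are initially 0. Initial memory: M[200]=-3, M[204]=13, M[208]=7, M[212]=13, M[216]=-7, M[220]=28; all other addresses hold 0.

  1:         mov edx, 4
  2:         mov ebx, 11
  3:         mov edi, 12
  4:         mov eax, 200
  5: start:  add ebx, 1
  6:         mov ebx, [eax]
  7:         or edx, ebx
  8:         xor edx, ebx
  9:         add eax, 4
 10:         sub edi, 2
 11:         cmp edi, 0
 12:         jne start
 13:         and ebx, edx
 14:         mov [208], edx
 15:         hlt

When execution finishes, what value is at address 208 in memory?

0

after mov edx, 4: edx=4
after mov ebx, 11: ebx=11
after mov edi, 12: edi=12
after mov eax, 200: eax=200
after add ebx, 1: ebx=11+1=12
after mov ebx, [eax]: ebx=M[200]=-3
after or edx, ebx: edx=4|(-3)=-3
after xor edx, ebx: edx=(-3)^(-3)=0
after add eax, 4: eax=200+4=204
after sub edi, 2: edi=12-2=10
cmp edi, 0  (cmp 10,0)
jne start: taken
after add ebx, 1: ebx=(-3)+1=-2
after mov ebx, [eax]: ebx=M[204]=13
after or edx, ebx: edx=0|13=13
after xor edx, ebx: edx=13^13=0
after add eax, 4: eax=204+4=208
after sub edi, 2: edi=10-2=8
cmp edi, 0  (cmp 8,0)
jne start: taken
after add ebx, 1: ebx=13+1=14
after mov ebx, [eax]: ebx=M[208]=7
after or edx, ebx: edx=0|7=7
after xor edx, ebx: edx=7^7=0
after add eax, 4: eax=208+4=212
after sub edi, 2: edi=8-2=6
cmp edi, 0  (cmp 6,0)
jne start: taken
after add ebx, 1: ebx=7+1=8
after mov ebx, [eax]: ebx=M[212]=13
after or edx, ebx: edx=0|13=13
after xor edx, ebx: edx=13^13=0
after add eax, 4: eax=212+4=216
after sub edi, 2: edi=6-2=4
cmp edi, 0  (cmp 4,0)
jne start: taken
after add ebx, 1: ebx=13+1=14
after mov ebx, [eax]: ebx=M[216]=-7
after or edx, ebx: edx=0|(-7)=-7
after xor edx, ebx: edx=(-7)^(-7)=0
after add eax, 4: eax=216+4=220
after sub edi, 2: edi=4-2=2
cmp edi, 0  (cmp 2,0)
jne start: taken
after add ebx, 1: ebx=(-7)+1=-6
after mov ebx, [eax]: ebx=M[220]=28
after or edx, ebx: edx=0|28=28
after xor edx, ebx: edx=28^28=0
after add eax, 4: eax=220+4=224
after sub edi, 2: edi=2-2=0
cmp edi, 0  (cmp 0,0)
jne start: not taken
after and ebx, edx: ebx=28&0=0
mov [208], edx → M[208]=0
halt.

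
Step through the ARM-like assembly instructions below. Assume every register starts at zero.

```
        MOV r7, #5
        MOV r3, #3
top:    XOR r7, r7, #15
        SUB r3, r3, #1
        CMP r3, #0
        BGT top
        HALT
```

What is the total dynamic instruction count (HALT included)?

15

r7=5
r3=3
r7=5^15=10
r3=3-1=2
CMP r3, #0  (cmp 2,0)
BGT top: taken
r7=10^15=5
r3=2-1=1
CMP r3, #0  (cmp 1,0)
BGT top: taken
r7=5^15=10
r3=1-1=0
CMP r3, #0  (cmp 0,0)
BGT top: not taken
halt.
Total executed instructions: 15.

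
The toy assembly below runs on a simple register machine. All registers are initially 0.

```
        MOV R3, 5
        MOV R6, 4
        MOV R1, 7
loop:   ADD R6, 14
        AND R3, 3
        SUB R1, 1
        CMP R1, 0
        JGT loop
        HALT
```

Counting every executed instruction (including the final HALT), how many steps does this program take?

MOV R3, 5 → R3=5
MOV R6, 4 → R6=4
MOV R1, 7 → R1=7
ADD R6, 14 → R6=4+14=18
AND R3, 3 → R3=5&3=1
SUB R1, 1 → R1=7-1=6
CMP R1, 0  (cmp 6,0)
JGT loop: taken
ADD R6, 14 → R6=18+14=32
AND R3, 3 → R3=1&3=1
SUB R1, 1 → R1=6-1=5
CMP R1, 0  (cmp 5,0)
JGT loop: taken
ADD R6, 14 → R6=32+14=46
AND R3, 3 → R3=1&3=1
SUB R1, 1 → R1=5-1=4
CMP R1, 0  (cmp 4,0)
JGT loop: taken
ADD R6, 14 → R6=46+14=60
AND R3, 3 → R3=1&3=1
SUB R1, 1 → R1=4-1=3
CMP R1, 0  (cmp 3,0)
JGT loop: taken
ADD R6, 14 → R6=60+14=74
AND R3, 3 → R3=1&3=1
SUB R1, 1 → R1=3-1=2
CMP R1, 0  (cmp 2,0)
JGT loop: taken
ADD R6, 14 → R6=74+14=88
AND R3, 3 → R3=1&3=1
SUB R1, 1 → R1=2-1=1
CMP R1, 0  (cmp 1,0)
JGT loop: taken
ADD R6, 14 → R6=88+14=102
AND R3, 3 → R3=1&3=1
SUB R1, 1 → R1=1-1=0
CMP R1, 0  (cmp 0,0)
JGT loop: not taken
halt.
Total executed instructions: 39.

39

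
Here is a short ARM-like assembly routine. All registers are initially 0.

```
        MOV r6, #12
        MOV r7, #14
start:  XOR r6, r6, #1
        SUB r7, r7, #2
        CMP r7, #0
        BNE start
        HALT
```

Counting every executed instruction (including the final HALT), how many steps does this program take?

31

r6=12
r7=14
r6=12^1=13
r7=14-2=12
CMP r7, #0  (cmp 12,0)
BNE start: taken
r6=13^1=12
r7=12-2=10
CMP r7, #0  (cmp 10,0)
BNE start: taken
r6=12^1=13
r7=10-2=8
CMP r7, #0  (cmp 8,0)
BNE start: taken
r6=13^1=12
r7=8-2=6
CMP r7, #0  (cmp 6,0)
BNE start: taken
r6=12^1=13
r7=6-2=4
CMP r7, #0  (cmp 4,0)
BNE start: taken
r6=13^1=12
r7=4-2=2
CMP r7, #0  (cmp 2,0)
BNE start: taken
r6=12^1=13
r7=2-2=0
CMP r7, #0  (cmp 0,0)
BNE start: not taken
halt.
Total executed instructions: 31.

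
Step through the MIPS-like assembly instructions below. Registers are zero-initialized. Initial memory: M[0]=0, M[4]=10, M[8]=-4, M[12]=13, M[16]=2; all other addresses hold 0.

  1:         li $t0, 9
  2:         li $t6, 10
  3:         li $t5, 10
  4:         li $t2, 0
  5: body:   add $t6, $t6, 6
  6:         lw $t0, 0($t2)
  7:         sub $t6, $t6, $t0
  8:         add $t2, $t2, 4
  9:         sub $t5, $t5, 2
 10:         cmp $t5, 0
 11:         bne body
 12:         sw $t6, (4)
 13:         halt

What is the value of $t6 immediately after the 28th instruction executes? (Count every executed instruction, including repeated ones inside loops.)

after li $t0, 9: $t0=9
after li $t6, 10: $t6=10
after li $t5, 10: $t5=10
after li $t2, 0: $t2=0
after add $t6, $t6, 6: $t6=10+6=16
after lw $t0, 0($t2): $t0=M[0]=0
after sub $t6, $t6, $t0: $t6=16-0=16
after add $t2, $t2, 4: $t2=0+4=4
after sub $t5, $t5, 2: $t5=10-2=8
cmp $t5, 0  (cmp 8,0)
bne body: taken
after add $t6, $t6, 6: $t6=16+6=22
after lw $t0, 0($t2): $t0=M[4]=10
after sub $t6, $t6, $t0: $t6=22-10=12
after add $t2, $t2, 4: $t2=4+4=8
after sub $t5, $t5, 2: $t5=8-2=6
cmp $t5, 0  (cmp 6,0)
bne body: taken
after add $t6, $t6, 6: $t6=12+6=18
after lw $t0, 0($t2): $t0=M[8]=-4
after sub $t6, $t6, $t0: $t6=18-(-4)=22
after add $t2, $t2, 4: $t2=8+4=12
after sub $t5, $t5, 2: $t5=6-2=4
cmp $t5, 0  (cmp 4,0)
bne body: taken
after add $t6, $t6, 6: $t6=22+6=28
after lw $t0, 0($t2): $t0=M[12]=13
after sub $t6, $t6, $t0: $t6=28-13=15
After step 28: $t6 = 15.

15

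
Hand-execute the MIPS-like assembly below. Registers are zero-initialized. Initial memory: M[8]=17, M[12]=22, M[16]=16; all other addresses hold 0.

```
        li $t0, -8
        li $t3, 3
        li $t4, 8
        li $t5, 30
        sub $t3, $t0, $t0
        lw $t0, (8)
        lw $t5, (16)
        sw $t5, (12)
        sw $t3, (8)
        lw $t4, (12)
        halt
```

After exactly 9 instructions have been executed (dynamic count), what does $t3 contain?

after li $t0, -8: $t0=-8
after li $t3, 3: $t3=3
after li $t4, 8: $t4=8
after li $t5, 30: $t5=30
after sub $t3, $t0, $t0: $t3=(-8)-(-8)=0
after lw $t0, (8): $t0=M[8]=17
after lw $t5, (16): $t5=M[16]=16
sw $t5, (12) → M[12]=16
sw $t3, (8) → M[8]=0
After step 9: $t3 = 0.

0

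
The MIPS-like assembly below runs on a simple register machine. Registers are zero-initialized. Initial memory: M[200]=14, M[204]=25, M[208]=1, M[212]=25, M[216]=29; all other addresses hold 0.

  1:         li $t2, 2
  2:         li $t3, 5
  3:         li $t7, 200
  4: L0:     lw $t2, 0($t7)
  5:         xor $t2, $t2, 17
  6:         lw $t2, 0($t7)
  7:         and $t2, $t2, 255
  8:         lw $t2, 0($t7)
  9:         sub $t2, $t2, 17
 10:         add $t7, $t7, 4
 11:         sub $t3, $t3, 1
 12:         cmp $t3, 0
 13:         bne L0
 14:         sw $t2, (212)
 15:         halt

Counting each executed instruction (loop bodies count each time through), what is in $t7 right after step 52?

220

li $t2, 2 → $t2=2
li $t3, 5 → $t3=5
li $t7, 200 → $t7=200
lw $t2, 0($t7) → $t2=M[200]=14
xor $t2, $t2, 17 → $t2=14^17=31
lw $t2, 0($t7) → $t2=M[200]=14
and $t2, $t2, 255 → $t2=14&255=14
lw $t2, 0($t7) → $t2=M[200]=14
sub $t2, $t2, 17 → $t2=14-17=-3
add $t7, $t7, 4 → $t7=200+4=204
sub $t3, $t3, 1 → $t3=5-1=4
cmp $t3, 0  (cmp 4,0)
bne L0: taken
lw $t2, 0($t7) → $t2=M[204]=25
xor $t2, $t2, 17 → $t2=25^17=8
lw $t2, 0($t7) → $t2=M[204]=25
and $t2, $t2, 255 → $t2=25&255=25
lw $t2, 0($t7) → $t2=M[204]=25
sub $t2, $t2, 17 → $t2=25-17=8
add $t7, $t7, 4 → $t7=204+4=208
sub $t3, $t3, 1 → $t3=4-1=3
cmp $t3, 0  (cmp 3,0)
bne L0: taken
lw $t2, 0($t7) → $t2=M[208]=1
xor $t2, $t2, 17 → $t2=1^17=16
lw $t2, 0($t7) → $t2=M[208]=1
and $t2, $t2, 255 → $t2=1&255=1
lw $t2, 0($t7) → $t2=M[208]=1
sub $t2, $t2, 17 → $t2=1-17=-16
add $t7, $t7, 4 → $t7=208+4=212
sub $t3, $t3, 1 → $t3=3-1=2
cmp $t3, 0  (cmp 2,0)
bne L0: taken
lw $t2, 0($t7) → $t2=M[212]=25
xor $t2, $t2, 17 → $t2=25^17=8
lw $t2, 0($t7) → $t2=M[212]=25
and $t2, $t2, 255 → $t2=25&255=25
lw $t2, 0($t7) → $t2=M[212]=25
sub $t2, $t2, 17 → $t2=25-17=8
add $t7, $t7, 4 → $t7=212+4=216
sub $t3, $t3, 1 → $t3=2-1=1
cmp $t3, 0  (cmp 1,0)
bne L0: taken
lw $t2, 0($t7) → $t2=M[216]=29
xor $t2, $t2, 17 → $t2=29^17=12
lw $t2, 0($t7) → $t2=M[216]=29
and $t2, $t2, 255 → $t2=29&255=29
lw $t2, 0($t7) → $t2=M[216]=29
sub $t2, $t2, 17 → $t2=29-17=12
add $t7, $t7, 4 → $t7=216+4=220
sub $t3, $t3, 1 → $t3=1-1=0
cmp $t3, 0  (cmp 0,0)
After step 52: $t7 = 220.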